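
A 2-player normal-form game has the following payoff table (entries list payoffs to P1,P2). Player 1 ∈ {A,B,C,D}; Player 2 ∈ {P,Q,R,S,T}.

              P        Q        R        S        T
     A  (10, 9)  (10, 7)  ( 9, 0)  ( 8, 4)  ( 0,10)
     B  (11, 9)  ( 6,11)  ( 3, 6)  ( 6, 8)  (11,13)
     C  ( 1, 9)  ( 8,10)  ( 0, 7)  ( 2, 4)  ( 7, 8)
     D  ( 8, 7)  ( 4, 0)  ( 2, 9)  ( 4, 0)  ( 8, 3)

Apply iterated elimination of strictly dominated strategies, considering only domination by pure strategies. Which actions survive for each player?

IESDS → P1:{A,B,C} P2:{P,Q,T}

P1 drop D (B beats it: P:11>8 Q:6>4 R:3>2 S:6>4 T:11>8)
P2 drop R (P beats it: A:9>0 B:9>6 C:9>7)
P2 drop S (P beats it: A:9>4 B:9>8 C:9>4)
P1→{A,B,C} P2→{P,Q,T}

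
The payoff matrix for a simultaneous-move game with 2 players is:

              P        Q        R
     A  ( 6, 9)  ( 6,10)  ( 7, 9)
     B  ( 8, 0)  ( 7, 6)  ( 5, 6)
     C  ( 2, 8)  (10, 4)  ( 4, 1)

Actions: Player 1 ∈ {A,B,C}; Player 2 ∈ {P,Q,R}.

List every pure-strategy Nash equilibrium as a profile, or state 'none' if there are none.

(A,P): not NE [P1→B gives 8>6; P2→Q gives 10>9]
(A,Q): not NE [P1→C gives 10>6]
(A,R): not NE [P2→Q gives 10>9]
(B,P): not NE [P2→R gives 6>0]
(B,Q): not NE [P1→C gives 10>7]
(B,R): not NE [P1→A gives 7>5]
(C,P): not NE [P1→B gives 8>2]
(C,Q): not NE [P2→P gives 8>4]
(C,R): not NE [P1→A gives 7>4; P2→P gives 8>1]

Equilibria: none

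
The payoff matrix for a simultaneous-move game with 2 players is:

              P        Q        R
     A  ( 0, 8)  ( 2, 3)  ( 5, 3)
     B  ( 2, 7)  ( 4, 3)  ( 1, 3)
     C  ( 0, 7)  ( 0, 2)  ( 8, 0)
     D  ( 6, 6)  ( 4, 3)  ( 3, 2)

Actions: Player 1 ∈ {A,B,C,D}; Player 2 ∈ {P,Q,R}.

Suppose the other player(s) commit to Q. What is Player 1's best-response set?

u_1(A vs Q) = 2
u_1(B vs Q) = 4
u_1(C vs Q) = 0
u_1(D vs Q) = 4
max payoff 4 at {B,D}

P1 best: {B,D}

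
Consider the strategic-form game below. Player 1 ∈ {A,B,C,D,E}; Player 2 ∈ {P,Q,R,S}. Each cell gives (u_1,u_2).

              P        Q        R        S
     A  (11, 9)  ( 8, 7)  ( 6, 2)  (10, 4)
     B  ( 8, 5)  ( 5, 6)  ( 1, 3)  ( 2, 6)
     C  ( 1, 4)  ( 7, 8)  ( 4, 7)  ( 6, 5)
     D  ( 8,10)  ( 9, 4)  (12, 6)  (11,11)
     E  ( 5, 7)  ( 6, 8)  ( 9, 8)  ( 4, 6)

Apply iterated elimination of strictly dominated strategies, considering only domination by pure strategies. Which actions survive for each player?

Remaining: P1:{A,D} P2:{P,S}

P1 drop B (A beats it: P:11>8 Q:8>5 R:6>1 S:10>2)
P1 drop C (A beats it: P:11>1 Q:8>7 R:6>4 S:10>6)
P1 drop E (D beats it: P:8>5 Q:9>6 R:12>9 S:11>4)
P2 drop Q (P beats it: A:9>7 D:10>4)
P2 drop R (P beats it: A:9>2 D:10>6)
P1→{A,D} P2→{P,S}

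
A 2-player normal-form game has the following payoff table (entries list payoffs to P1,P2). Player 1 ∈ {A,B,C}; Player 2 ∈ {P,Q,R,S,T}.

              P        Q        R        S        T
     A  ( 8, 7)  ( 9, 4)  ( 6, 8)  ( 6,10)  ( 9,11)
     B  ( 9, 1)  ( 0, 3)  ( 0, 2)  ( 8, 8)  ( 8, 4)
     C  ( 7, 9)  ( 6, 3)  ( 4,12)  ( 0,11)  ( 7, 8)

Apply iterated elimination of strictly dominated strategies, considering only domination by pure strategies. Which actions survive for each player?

P1 drop C (A beats it: P:8>7 Q:9>6 R:6>4 S:6>0 T:9>7)
P2 drop P (R beats it: A:8>7 B:2>1)
P2 drop Q (S beats it: A:10>4 B:8>3)
P2 drop R (S beats it: A:10>8 B:8>2)
P1→{A,B} P2→{S,T}

Survivors P1:{A,B} P2:{S,T}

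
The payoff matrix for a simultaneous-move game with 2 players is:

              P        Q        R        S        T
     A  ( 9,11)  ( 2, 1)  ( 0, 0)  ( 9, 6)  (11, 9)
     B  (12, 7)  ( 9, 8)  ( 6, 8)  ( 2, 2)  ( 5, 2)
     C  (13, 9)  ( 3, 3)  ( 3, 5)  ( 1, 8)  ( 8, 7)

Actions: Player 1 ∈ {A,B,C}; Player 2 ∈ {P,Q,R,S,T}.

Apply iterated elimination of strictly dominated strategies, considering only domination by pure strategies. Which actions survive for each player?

IESDS → P1:{B,C} P2:{P,Q,R}

P2 drop S (P beats it: A:11>6 B:7>2 C:9>8)
P2 drop T (P beats it: A:11>9 B:7>2 C:9>7)
P1 drop A (B beats it: P:12>9 Q:9>2 R:6>0)
P1→{B,C} P2→{P,Q,R}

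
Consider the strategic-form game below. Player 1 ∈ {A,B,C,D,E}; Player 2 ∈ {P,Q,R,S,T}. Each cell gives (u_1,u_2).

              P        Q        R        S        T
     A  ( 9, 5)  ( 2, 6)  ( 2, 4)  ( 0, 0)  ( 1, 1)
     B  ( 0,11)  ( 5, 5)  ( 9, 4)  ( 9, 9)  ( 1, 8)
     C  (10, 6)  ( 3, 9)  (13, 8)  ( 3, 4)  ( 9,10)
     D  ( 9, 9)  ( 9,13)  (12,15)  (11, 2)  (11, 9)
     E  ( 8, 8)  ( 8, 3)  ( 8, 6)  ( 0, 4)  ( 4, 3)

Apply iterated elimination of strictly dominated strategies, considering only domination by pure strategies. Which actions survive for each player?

P1 drop A (C beats it: P:10>9 Q:3>2 R:13>2 S:3>0 T:9>1)
P1 drop B (D beats it: P:9>0 Q:9>5 R:12>9 S:11>9 T:11>1)
P1 drop E (D beats it: P:9>8 Q:9>8 R:12>8 S:11>0 T:11>4)
P2 drop P (Q beats it: C:9>6 D:13>9)
P2 drop S (Q beats it: C:9>4 D:13>2)
P1→{C,D} P2→{Q,R,T}

IESDS → P1:{C,D} P2:{Q,R,T}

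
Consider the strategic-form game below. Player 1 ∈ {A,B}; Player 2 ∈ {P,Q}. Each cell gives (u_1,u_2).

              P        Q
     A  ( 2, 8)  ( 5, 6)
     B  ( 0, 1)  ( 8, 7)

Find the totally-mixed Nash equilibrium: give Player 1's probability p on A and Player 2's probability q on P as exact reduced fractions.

(p,q) = (3/4, 3/5)

P1 indiff ⇒ q·2+(1-q)·5 = q·0+(1-q)·8 ⇒ q(2) = (1-q)(3) ⇒ q = 3/5
P2 indiff ⇒ p·8+(1-p)·1 = p·6+(1-p)·7 ⇒ p(2) = (1-p)(6) ⇒ p = 3/4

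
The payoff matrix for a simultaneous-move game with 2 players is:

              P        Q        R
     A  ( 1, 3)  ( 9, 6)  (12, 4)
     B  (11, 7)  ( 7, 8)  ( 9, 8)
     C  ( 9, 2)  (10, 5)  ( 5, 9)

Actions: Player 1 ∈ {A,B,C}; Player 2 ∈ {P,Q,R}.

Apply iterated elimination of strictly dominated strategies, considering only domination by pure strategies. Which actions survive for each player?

P2 drop P (Q beats it: A:6>3 B:8>7 C:5>2)
P1 drop B (A beats it: Q:9>7 R:12>9)
P1→{A,C} P2→{Q,R}

IESDS → P1:{A,C} P2:{Q,R}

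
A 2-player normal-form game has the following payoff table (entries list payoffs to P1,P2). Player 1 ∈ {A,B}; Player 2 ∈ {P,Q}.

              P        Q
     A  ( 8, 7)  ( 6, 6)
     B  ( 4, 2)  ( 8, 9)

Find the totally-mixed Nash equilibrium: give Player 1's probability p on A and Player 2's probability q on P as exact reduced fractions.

p=7/8, q=1/3

P1 indiff ⇒ q·8+(1-q)·6 = q·4+(1-q)·8 ⇒ q(4) = (1-q)(2) ⇒ q = 1/3
P2 indiff ⇒ p·7+(1-p)·2 = p·6+(1-p)·9 ⇒ p(1) = (1-p)(7) ⇒ p = 7/8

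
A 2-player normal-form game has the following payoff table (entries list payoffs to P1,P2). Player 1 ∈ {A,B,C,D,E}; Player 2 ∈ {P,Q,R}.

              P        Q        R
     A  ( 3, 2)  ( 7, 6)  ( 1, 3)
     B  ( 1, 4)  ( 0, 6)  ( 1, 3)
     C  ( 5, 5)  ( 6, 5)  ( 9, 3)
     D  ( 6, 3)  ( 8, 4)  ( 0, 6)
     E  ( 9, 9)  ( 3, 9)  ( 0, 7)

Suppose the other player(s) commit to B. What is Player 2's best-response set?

u_2(P vs B) = 4
u_2(Q vs B) = 6
u_2(R vs B) = 3
max payoff 6 at {Q}

P2 best: {Q}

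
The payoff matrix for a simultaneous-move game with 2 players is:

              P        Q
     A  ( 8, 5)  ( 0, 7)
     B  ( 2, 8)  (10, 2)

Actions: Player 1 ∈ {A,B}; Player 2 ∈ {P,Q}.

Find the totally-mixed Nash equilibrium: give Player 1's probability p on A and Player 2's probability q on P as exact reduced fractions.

P1 indiff ⇒ q·8+(1-q)·0 = q·2+(1-q)·10 ⇒ q(6) = (1-q)(10) ⇒ q = 5/8
P2 indiff ⇒ p·5+(1-p)·8 = p·7+(1-p)·2 ⇒ p(-2) = (1-p)(-6) ⇒ p = 3/4

(p,q) = (3/4, 5/8)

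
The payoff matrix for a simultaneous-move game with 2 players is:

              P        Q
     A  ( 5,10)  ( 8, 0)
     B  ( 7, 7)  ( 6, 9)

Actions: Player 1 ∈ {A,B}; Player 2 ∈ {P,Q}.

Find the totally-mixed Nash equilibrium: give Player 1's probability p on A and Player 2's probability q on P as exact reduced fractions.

P1 indiff ⇒ q·5+(1-q)·8 = q·7+(1-q)·6 ⇒ q(-2) = (1-q)(-2) ⇒ q = 1/2
P2 indiff ⇒ p·10+(1-p)·7 = p·0+(1-p)·9 ⇒ p(10) = (1-p)(2) ⇒ p = 1/6

(p,q) = (1/6, 1/2)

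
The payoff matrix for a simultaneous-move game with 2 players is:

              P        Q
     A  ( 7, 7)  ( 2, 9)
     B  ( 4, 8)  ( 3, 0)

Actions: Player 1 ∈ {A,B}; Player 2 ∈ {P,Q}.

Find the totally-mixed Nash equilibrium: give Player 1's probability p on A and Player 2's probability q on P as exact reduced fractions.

P1 indiff ⇒ q·7+(1-q)·2 = q·4+(1-q)·3 ⇒ q(3) = (1-q)(1) ⇒ q = 1/4
P2 indiff ⇒ p·7+(1-p)·8 = p·9+(1-p)·0 ⇒ p(-2) = (1-p)(-8) ⇒ p = 4/5

p=4/5, q=1/4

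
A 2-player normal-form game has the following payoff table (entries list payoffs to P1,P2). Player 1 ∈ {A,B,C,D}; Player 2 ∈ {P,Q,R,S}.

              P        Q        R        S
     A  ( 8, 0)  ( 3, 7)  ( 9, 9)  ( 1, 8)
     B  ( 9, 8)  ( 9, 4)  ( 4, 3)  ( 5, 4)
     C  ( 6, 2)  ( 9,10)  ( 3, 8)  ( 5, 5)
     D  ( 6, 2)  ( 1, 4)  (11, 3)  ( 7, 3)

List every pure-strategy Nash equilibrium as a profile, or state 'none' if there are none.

Nash profiles: (B,P), (C,Q)

(A,P): not NE [P1→B gives 9>8; P2→R gives 9>0]
(A,Q): not NE [P1→C gives 9>3; P2→R gives 9>7]
(A,R): not NE [P1→D gives 11>9]
(A,S): not NE [P1→D gives 7>1; P2→R gives 9>8]
(B,P): NE
(B,Q): not NE [P2→P gives 8>4]
(B,R): not NE [P1→D gives 11>4; P2→P gives 8>3]
(B,S): not NE [P1→D gives 7>5; P2→P gives 8>4]
(C,P): not NE [P1→B gives 9>6; P2→Q gives 10>2]
(C,Q): NE
(C,R): not NE [P1→D gives 11>3; P2→Q gives 10>8]
(C,S): not NE [P1→D gives 7>5; P2→Q gives 10>5]
(D,P): not NE [P1→B gives 9>6; P2→Q gives 4>2]
(D,Q): not NE [P1→C gives 9>1]
(D,R): not NE [P2→Q gives 4>3]
(D,S): not NE [P2→Q gives 4>3]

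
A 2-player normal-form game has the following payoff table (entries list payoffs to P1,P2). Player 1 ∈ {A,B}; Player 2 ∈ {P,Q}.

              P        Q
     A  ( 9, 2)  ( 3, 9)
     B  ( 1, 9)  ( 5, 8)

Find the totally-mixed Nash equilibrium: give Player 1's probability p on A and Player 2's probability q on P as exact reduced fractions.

P1 indiff ⇒ q·9+(1-q)·3 = q·1+(1-q)·5 ⇒ q(8) = (1-q)(2) ⇒ q = 1/5
P2 indiff ⇒ p·2+(1-p)·9 = p·9+(1-p)·8 ⇒ p(-7) = (1-p)(-1) ⇒ p = 1/8

(p,q) = (1/8, 1/5)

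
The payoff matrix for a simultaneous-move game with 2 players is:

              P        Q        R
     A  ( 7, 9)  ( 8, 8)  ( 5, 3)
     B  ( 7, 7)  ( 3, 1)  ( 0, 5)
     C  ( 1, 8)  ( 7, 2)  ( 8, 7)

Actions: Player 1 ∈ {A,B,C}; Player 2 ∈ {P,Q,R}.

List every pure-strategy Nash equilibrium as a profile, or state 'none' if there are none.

NE set: (A,P), (B,P)

(A,P): NE
(A,Q): not NE [P2→P gives 9>8]
(A,R): not NE [P1→C gives 8>5; P2→P gives 9>3]
(B,P): NE
(B,Q): not NE [P1→A gives 8>3; P2→P gives 7>1]
(B,R): not NE [P1→C gives 8>0; P2→P gives 7>5]
(C,P): not NE [P1→B gives 7>1]
(C,Q): not NE [P1→A gives 8>7; P2→P gives 8>2]
(C,R): not NE [P2→P gives 8>7]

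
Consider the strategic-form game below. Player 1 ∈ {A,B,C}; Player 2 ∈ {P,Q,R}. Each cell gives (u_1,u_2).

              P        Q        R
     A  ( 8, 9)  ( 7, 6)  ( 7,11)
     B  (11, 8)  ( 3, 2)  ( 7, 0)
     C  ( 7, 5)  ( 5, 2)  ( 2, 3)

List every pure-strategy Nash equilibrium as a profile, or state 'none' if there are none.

Nash profiles: (A,R), (B,P)

(A,P): not NE [P1→B gives 11>8; P2→R gives 11>9]
(A,Q): not NE [P2→R gives 11>6]
(A,R): NE
(B,P): NE
(B,Q): not NE [P1→A gives 7>3; P2→P gives 8>2]
(B,R): not NE [P2→P gives 8>0]
(C,P): not NE [P1→B gives 11>7]
(C,Q): not NE [P1→A gives 7>5; P2→P gives 5>2]
(C,R): not NE [P1→B gives 7>2; P2→P gives 5>3]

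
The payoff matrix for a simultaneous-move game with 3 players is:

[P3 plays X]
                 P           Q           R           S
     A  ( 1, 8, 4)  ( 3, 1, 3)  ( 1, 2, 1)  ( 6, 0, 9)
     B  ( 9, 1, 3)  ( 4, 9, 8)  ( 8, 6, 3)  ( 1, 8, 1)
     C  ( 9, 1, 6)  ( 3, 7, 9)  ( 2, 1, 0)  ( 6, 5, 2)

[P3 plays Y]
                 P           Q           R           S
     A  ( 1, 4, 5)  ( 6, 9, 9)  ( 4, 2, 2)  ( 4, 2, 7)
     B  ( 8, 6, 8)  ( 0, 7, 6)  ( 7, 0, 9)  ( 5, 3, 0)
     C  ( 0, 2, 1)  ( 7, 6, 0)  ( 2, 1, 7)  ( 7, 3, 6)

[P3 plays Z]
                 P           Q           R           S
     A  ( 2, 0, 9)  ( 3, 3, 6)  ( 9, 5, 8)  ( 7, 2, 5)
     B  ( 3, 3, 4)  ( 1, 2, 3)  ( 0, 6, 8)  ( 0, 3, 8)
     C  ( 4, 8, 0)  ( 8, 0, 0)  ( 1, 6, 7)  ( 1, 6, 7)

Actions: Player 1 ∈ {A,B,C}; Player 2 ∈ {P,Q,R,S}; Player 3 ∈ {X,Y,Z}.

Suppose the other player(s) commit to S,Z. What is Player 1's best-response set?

u_1(A vs S,Z) = 7
u_1(B vs S,Z) = 0
u_1(C vs S,Z) = 1
max payoff 7 at {A}

argmax u_1 = {A}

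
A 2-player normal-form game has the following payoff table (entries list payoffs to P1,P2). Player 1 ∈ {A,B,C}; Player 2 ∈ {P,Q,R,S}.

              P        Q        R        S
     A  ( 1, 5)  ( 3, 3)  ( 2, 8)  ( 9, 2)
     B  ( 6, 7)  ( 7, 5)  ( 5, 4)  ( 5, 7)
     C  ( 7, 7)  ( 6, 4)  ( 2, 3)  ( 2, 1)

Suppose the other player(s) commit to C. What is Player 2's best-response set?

u_2(P vs C) = 7
u_2(Q vs C) = 4
u_2(R vs C) = 3
u_2(S vs C) = 1
max payoff 7 at {P}

P2 best: {P}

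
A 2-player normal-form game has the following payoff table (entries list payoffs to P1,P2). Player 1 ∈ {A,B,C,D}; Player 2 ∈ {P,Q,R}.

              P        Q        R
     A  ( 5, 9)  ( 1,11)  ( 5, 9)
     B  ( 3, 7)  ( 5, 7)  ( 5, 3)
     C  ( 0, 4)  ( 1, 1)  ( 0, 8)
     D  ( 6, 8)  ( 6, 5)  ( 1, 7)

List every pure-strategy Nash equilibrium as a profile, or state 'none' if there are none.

(A,P): not NE [P1→D gives 6>5; P2→Q gives 11>9]
(A,Q): not NE [P1→D gives 6>1]
(A,R): not NE [P2→Q gives 11>9]
(B,P): not NE [P1→D gives 6>3]
(B,Q): not NE [P1→D gives 6>5]
(B,R): not NE [P2→Q gives 7>3]
(C,P): not NE [P1→D gives 6>0; P2→R gives 8>4]
(C,Q): not NE [P1→D gives 6>1; P2→R gives 8>1]
(C,R): not NE [P1→B gives 5>0]
(D,P): NE
(D,Q): not NE [P2→P gives 8>5]
(D,R): not NE [P1→B gives 5>1; P2→P gives 8>7]

PSNE = {(D,P)}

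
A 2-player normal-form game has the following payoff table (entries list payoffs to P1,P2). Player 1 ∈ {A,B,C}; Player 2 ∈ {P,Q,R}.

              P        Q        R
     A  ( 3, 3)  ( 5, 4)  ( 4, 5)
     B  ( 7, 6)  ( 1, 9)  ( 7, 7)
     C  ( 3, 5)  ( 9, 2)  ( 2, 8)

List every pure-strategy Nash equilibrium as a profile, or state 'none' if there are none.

No pure NE.

(A,P): not NE [P1→B gives 7>3; P2→R gives 5>3]
(A,Q): not NE [P1→C gives 9>5; P2→R gives 5>4]
(A,R): not NE [P1→B gives 7>4]
(B,P): not NE [P2→Q gives 9>6]
(B,Q): not NE [P1→C gives 9>1]
(B,R): not NE [P2→Q gives 9>7]
(C,P): not NE [P1→B gives 7>3; P2→R gives 8>5]
(C,Q): not NE [P2→R gives 8>2]
(C,R): not NE [P1→B gives 7>2]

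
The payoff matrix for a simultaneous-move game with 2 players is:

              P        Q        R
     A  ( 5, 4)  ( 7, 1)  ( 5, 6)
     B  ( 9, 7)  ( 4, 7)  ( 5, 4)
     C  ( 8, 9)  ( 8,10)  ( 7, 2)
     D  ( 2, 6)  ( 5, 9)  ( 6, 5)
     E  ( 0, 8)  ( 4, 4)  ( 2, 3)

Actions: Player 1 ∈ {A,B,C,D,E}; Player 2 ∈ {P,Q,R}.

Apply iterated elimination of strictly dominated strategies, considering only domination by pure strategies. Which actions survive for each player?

P1 drop A (C beats it: P:8>5 Q:8>7 R:7>5)
P1 drop D (C beats it: P:8>2 Q:8>5 R:7>6)
P1 drop E (C beats it: P:8>0 Q:8>4 R:7>2)
P2 drop R (P beats it: B:7>4 C:9>2)
P1→{B,C} P2→{P,Q}

Remaining: P1:{B,C} P2:{P,Q}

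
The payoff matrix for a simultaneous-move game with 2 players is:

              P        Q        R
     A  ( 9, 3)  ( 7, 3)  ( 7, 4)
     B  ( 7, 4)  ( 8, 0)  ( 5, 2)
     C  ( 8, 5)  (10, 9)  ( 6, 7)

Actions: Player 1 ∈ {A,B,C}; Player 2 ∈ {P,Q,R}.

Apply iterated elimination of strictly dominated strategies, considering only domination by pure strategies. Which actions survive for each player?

P1 drop B (C beats it: P:8>7 Q:10>8 R:6>5)
P2 drop P (R beats it: A:4>3 C:7>5)
P1→{A,C} P2→{Q,R}

Survivors P1:{A,C} P2:{Q,R}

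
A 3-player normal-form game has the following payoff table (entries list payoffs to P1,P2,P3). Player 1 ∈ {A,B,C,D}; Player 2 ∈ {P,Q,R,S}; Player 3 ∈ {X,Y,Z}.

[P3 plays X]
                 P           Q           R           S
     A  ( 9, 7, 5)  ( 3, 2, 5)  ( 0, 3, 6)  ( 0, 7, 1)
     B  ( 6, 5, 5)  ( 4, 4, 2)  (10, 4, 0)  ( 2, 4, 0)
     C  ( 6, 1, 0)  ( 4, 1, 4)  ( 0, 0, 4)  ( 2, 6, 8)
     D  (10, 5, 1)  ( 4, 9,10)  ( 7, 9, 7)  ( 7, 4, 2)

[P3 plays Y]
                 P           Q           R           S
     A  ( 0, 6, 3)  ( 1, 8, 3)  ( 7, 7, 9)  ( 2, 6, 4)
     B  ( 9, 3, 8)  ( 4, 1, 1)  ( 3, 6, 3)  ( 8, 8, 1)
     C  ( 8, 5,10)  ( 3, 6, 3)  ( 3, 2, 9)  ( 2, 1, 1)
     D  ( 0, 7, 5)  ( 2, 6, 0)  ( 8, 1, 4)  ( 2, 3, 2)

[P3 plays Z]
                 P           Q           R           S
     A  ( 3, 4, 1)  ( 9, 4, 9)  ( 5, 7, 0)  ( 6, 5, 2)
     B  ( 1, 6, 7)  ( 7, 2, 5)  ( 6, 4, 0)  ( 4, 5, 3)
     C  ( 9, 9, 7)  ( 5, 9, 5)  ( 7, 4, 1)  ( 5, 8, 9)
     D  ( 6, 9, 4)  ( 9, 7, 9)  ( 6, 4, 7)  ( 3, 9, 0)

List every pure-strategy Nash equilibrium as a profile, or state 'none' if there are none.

(A,P,X): not NE [P1→D gives 10>9]
(A,P,Y): not NE [P1→B gives 9>0; P2→Q gives 8>6; P3→X gives 5>3]
(A,P,Z): not NE [P1→C gives 9>3; P2→R gives 7>4; P3→X gives 5>1]
(A,Q,X): not NE [P1→D gives 4>3; P2→S gives 7>2; P3→Z gives 9>5]
(A,Q,Y): not NE [P1→B gives 4>1; P3→Z gives 9>3]
(A,Q,Z): not NE [P2→R gives 7>4]
(A,R,X): not NE [P1→B gives 10>0; P2→S gives 7>3; P3→Y gives 9>6]
(A,R,Y): not NE [P1→D gives 8>7; P2→Q gives 8>7]
(A,R,Z): not NE [P1→C gives 7>5; P3→Y gives 9>0]
(A,S,X): not NE [P1→D gives 7>0; P3→Y gives 4>1]
(A,S,Y): not NE [P1→B gives 8>2; P2→Q gives 8>6]
(A,S,Z): not NE [P2→R gives 7>5; P3→Y gives 4>2]
(B,P,X): not NE [P1→D gives 10>6; P3→Y gives 8>5]
(B,P,Y): not NE [P2→S gives 8>3]
(B,P,Z): not NE [P1→C gives 9>1; P3→Y gives 8>7]
(B,Q,X): not NE [P2→P gives 5>4; P3→Z gives 5>2]
(B,Q,Y): not NE [P2→S gives 8>1; P3→Z gives 5>1]
(B,Q,Z): not NE [P1→D gives 9>7; P2→P gives 6>2]
(B,R,X): not NE [P2→P gives 5>4; P3→Y gives 3>0]
(B,R,Y): not NE [P1→D gives 8>3; P2→S gives 8>6]
(B,R,Z): not NE [P1→C gives 7>6; P2→P gives 6>4; P3→Y gives 3>0]
(B,S,X): not NE [P1→D gives 7>2; P2→P gives 5>4; P3→Z gives 3>0]
(B,S,Y): not NE [P3→Z gives 3>1]
(B,S,Z): not NE [P1→A gives 6>4; P2→P gives 6>5]
(C,P,X): not NE [P1→D gives 10>6; P2→S gives 6>1; P3→Y gives 10>0]
(C,P,Y): not NE [P1→B gives 9>8; P2→Q gives 6>5]
(C,P,Z): not NE [P3→Y gives 10>7]
(C,Q,X): not NE [P2→S gives 6>1; P3→Z gives 5>4]
(C,Q,Y): not NE [P1→B gives 4>3; P3→Z gives 5>3]
(C,Q,Z): not NE [P1→D gives 9>5]
(C,R,X): not NE [P1→B gives 10>0; P2→S gives 6>0; P3→Y gives 9>4]
(C,R,Y): not NE [P1→D gives 8>3; P2→Q gives 6>2]
(C,R,Z): not NE [P2→Q gives 9>4; P3→Y gives 9>1]
(C,S,X): not NE [P1→D gives 7>2; P3→Z gives 9>8]
(C,S,Y): not NE [P1→B gives 8>2; P2→Q gives 6>1; P3→Z gives 9>1]
(C,S,Z): not NE [P1→A gives 6>5; P2→Q gives 9>8]
(D,P,X): not NE [P2→R gives 9>5; P3→Y gives 5>1]
(D,P,Y): not NE [P1→B gives 9>0]
(D,P,Z): not NE [P1→C gives 9>6; P3→Y gives 5>4]
(D,Q,X): NE
(D,Q,Y): not NE [P1→B gives 4>2; P2→P gives 7>6; P3→X gives 10>0]
(D,Q,Z): not NE [P2→S gives 9>7; P3→X gives 10>9]
(D,R,X): not NE [P1→B gives 10>7]
(D,R,Y): not NE [P2→P gives 7>1; P3→Z gives 7>4]
(D,R,Z): not NE [P1→C gives 7>6; P2→S gives 9>4]
(D,S,X): not NE [P2→R gives 9>4]
(D,S,Y): not NE [P1→B gives 8>2; P2→P gives 7>3]
(D,S,Z): not NE [P1→A gives 6>3; P3→Y gives 2>0]

Nash profiles: (D,Q,X)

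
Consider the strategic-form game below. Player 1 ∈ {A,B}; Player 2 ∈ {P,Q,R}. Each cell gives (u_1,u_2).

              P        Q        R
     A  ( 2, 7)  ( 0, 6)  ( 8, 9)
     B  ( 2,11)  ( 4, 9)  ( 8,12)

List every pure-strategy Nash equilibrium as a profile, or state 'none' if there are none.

NE set: (A,R), (B,R)

(A,P): not NE [P2→R gives 9>7]
(A,Q): not NE [P1→B gives 4>0; P2→R gives 9>6]
(A,R): NE
(B,P): not NE [P2→R gives 12>11]
(B,Q): not NE [P2→R gives 12>9]
(B,R): NE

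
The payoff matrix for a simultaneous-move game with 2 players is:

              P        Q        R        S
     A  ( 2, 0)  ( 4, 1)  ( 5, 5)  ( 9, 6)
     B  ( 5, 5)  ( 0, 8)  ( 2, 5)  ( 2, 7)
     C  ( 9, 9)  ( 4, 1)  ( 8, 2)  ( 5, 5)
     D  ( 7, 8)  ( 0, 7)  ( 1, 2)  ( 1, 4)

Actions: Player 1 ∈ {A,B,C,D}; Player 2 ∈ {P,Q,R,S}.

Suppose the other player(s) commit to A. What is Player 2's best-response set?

u_2(P vs A) = 0
u_2(Q vs A) = 1
u_2(R vs A) = 5
u_2(S vs A) = 6
max payoff 6 at {S}

BR_2 = {S}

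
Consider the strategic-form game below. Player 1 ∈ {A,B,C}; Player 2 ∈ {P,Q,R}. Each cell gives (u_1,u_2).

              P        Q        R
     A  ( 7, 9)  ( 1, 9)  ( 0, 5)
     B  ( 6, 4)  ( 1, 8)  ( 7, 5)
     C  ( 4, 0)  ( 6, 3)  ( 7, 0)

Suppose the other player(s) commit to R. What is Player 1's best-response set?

u_1(A vs R) = 0
u_1(B vs R) = 7
u_1(C vs R) = 7
max payoff 7 at {B,C}

argmax u_1 = {B,C}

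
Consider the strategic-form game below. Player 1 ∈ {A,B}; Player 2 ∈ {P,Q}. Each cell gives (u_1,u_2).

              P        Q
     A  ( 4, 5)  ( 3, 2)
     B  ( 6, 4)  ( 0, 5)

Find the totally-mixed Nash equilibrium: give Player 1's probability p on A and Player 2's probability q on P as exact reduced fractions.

P1 indiff ⇒ q·4+(1-q)·3 = q·6+(1-q)·0 ⇒ q(-2) = (1-q)(-3) ⇒ q = 3/5
P2 indiff ⇒ p·5+(1-p)·4 = p·2+(1-p)·5 ⇒ p(3) = (1-p)(1) ⇒ p = 1/4

p=1/4, q=3/5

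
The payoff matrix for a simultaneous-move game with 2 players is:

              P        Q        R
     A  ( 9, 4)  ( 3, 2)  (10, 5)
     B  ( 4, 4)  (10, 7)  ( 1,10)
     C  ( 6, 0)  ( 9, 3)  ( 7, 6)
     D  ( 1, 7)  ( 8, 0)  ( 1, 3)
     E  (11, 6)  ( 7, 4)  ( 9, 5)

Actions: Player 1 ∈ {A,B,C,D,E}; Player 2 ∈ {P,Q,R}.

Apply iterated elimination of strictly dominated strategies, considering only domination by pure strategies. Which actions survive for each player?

Remaining: P1:{A,E} P2:{P,R}

P1 drop D (C beats it: P:6>1 Q:9>8 R:7>1)
P2 drop Q (R beats it: A:5>2 B:10>7 C:6>3 E:5>4)
P1 drop B (A beats it: P:9>4 R:10>1)
P1 drop C (A beats it: P:9>6 R:10>7)
P1→{A,E} P2→{P,R}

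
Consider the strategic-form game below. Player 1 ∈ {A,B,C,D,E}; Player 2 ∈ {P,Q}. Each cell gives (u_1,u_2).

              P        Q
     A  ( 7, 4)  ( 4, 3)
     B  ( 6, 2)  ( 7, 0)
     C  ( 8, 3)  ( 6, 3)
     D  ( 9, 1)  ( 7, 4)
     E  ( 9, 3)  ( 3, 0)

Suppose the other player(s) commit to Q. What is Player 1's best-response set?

u_1(A vs Q) = 4
u_1(B vs Q) = 7
u_1(C vs Q) = 6
u_1(D vs Q) = 7
u_1(E vs Q) = 3
max payoff 7 at {B,D}

P1 best: {B,D}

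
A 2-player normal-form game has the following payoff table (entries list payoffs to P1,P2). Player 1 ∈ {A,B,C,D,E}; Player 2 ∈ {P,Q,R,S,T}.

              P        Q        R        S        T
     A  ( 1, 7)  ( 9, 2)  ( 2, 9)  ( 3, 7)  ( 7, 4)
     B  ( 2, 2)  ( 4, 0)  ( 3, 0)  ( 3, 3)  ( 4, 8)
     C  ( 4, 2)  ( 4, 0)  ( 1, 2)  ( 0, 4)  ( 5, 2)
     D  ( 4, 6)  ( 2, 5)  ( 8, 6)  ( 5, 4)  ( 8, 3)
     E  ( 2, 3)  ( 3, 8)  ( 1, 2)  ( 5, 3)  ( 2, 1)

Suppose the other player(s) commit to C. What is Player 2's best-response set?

P2 best: {S}

u_2(P vs C) = 2
u_2(Q vs C) = 0
u_2(R vs C) = 2
u_2(S vs C) = 4
u_2(T vs C) = 2
max payoff 4 at {S}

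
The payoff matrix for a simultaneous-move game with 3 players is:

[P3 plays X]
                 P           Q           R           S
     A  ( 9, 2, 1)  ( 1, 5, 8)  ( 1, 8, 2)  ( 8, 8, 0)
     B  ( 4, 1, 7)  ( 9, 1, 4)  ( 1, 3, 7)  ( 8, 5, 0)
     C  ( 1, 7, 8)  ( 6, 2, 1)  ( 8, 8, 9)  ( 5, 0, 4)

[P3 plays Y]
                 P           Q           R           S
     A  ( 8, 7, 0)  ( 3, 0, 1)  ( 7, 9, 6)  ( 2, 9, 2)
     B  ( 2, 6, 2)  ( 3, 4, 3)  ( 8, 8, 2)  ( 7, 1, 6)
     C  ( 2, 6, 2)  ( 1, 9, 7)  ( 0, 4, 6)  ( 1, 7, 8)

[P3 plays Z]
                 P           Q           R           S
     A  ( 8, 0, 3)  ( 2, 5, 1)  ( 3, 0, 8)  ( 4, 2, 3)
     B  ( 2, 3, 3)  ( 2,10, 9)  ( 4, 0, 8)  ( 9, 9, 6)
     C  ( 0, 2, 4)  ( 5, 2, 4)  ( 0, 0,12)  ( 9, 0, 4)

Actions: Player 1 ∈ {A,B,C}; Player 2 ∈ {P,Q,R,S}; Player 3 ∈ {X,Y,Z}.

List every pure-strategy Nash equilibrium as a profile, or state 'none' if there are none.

(A,P,X): not NE [P2→S gives 8>2; P3→Z gives 3>1]
(A,P,Y): not NE [P2→S gives 9>7; P3→Z gives 3>0]
(A,P,Z): not NE [P2→Q gives 5>0]
(A,Q,X): not NE [P1→B gives 9>1; P2→S gives 8>5]
(A,Q,Y): not NE [P2→S gives 9>0; P3→X gives 8>1]
(A,Q,Z): not NE [P1→C gives 5>2; P3→X gives 8>1]
(A,R,X): not NE [P1→C gives 8>1; P3→Z gives 8>2]
(A,R,Y): not NE [P1→B gives 8>7; P3→Z gives 8>6]
(A,R,Z): not NE [P1→B gives 4>3; P2→Q gives 5>0]
(A,S,X): not NE [P3→Z gives 3>0]
(A,S,Y): not NE [P1→B gives 7>2; P3→Z gives 3>2]
(A,S,Z): not NE [P1→C gives 9>4; P2→Q gives 5>2]
(B,P,X): not NE [P1→A gives 9>4; P2→S gives 5>1]
(B,P,Y): not NE [P1→A gives 8>2; P2→R gives 8>6; P3→X gives 7>2]
(B,P,Z): not NE [P1→A gives 8>2; P2→Q gives 10>3; P3→X gives 7>3]
(B,Q,X): not NE [P2→S gives 5>1; P3→Z gives 9>4]
(B,Q,Y): not NE [P2→R gives 8>4; P3→Z gives 9>3]
(B,Q,Z): not NE [P1→C gives 5>2]
(B,R,X): not NE [P1→C gives 8>1; P2→S gives 5>3; P3→Z gives 8>7]
(B,R,Y): not NE [P3→Z gives 8>2]
(B,R,Z): not NE [P2→Q gives 10>0]
(B,S,X): not NE [P3→Z gives 6>0]
(B,S,Y): not NE [P2→R gives 8>1]
(B,S,Z): not NE [P2→Q gives 10>9]
(C,P,X): not NE [P1→A gives 9>1; P2→R gives 8>7]
(C,P,Y): not NE [P1→A gives 8>2; P2→Q gives 9>6; P3→X gives 8>2]
(C,P,Z): not NE [P1→A gives 8>0; P3→X gives 8>4]
(C,Q,X): not NE [P1→B gives 9>6; P2→R gives 8>2; P3→Y gives 7>1]
(C,Q,Y): not NE [P1→B gives 3>1]
(C,Q,Z): not NE [P3→Y gives 7>4]
(C,R,X): not NE [P3→Z gives 12>9]
(C,R,Y): not NE [P1→B gives 8>0; P2→Q gives 9>4; P3→Z gives 12>6]
(C,R,Z): not NE [P1→B gives 4>0; P2→Q gives 2>0]
(C,S,X): not NE [P1→B gives 8>5; P2→R gives 8>0; P3→Y gives 8>4]
(C,S,Y): not NE [P1→B gives 7>1; P2→Q gives 9>7]
(C,S,Z): not NE [P2→Q gives 2>0; P3→Y gives 8>4]

Equilibria: none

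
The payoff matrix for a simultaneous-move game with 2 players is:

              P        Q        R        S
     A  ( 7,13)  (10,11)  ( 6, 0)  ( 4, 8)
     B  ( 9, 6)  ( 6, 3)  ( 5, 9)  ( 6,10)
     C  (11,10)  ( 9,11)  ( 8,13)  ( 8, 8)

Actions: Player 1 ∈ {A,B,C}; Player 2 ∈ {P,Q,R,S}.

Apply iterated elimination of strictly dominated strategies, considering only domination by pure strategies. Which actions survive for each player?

P1 drop B (C beats it: P:11>9 Q:9>6 R:8>5 S:8>6)
P2 drop S (P beats it: A:13>8 C:10>8)
P1→{A,C} P2→{P,Q,R}

Survivors P1:{A,C} P2:{P,Q,R}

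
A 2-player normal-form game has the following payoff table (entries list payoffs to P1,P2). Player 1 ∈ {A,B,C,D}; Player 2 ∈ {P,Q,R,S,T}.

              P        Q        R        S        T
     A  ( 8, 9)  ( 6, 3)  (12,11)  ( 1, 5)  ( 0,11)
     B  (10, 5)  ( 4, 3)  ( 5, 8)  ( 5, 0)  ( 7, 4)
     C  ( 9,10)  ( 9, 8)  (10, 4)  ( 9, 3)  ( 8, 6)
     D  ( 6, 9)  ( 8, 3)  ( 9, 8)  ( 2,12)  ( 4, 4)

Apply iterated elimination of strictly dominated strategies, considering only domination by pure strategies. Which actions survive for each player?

Remaining: P1:{A,B,C} P2:{P,R,T}

P1 drop D (C beats it: P:9>6 Q:9>8 R:10>9 S:9>2 T:8>4)
P2 drop Q (P beats it: A:9>3 B:5>3 C:10>8)
P2 drop S (P beats it: A:9>5 B:5>0 C:10>3)
P1→{A,B,C} P2→{P,R,T}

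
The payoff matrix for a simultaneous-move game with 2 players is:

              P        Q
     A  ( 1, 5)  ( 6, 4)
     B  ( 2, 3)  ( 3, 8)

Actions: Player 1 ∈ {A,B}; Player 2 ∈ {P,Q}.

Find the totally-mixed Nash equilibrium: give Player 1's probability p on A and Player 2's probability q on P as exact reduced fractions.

p=5/6, q=3/4

P1 indiff ⇒ q·1+(1-q)·6 = q·2+(1-q)·3 ⇒ q(-1) = (1-q)(-3) ⇒ q = 3/4
P2 indiff ⇒ p·5+(1-p)·3 = p·4+(1-p)·8 ⇒ p(1) = (1-p)(5) ⇒ p = 5/6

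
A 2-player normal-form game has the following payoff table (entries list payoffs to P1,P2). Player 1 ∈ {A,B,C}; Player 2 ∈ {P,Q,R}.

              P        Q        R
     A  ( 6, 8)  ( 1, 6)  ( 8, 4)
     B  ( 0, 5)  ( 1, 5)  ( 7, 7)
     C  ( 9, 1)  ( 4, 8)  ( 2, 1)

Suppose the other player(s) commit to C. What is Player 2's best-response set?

BR_2 = {Q}

u_2(P vs C) = 1
u_2(Q vs C) = 8
u_2(R vs C) = 1
max payoff 8 at {Q}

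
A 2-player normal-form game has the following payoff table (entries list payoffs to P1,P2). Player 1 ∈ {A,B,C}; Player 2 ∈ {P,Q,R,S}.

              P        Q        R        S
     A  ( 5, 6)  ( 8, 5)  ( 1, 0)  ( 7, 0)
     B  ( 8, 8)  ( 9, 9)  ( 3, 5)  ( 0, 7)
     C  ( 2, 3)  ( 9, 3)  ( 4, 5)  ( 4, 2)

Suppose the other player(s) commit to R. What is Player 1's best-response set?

u_1(A vs R) = 1
u_1(B vs R) = 3
u_1(C vs R) = 4
max payoff 4 at {C}

argmax u_1 = {C}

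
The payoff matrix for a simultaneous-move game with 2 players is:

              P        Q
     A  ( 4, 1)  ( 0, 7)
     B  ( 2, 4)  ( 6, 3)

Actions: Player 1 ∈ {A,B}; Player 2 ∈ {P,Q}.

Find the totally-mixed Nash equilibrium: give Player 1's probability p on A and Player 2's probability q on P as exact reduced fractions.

P1 indiff ⇒ q·4+(1-q)·0 = q·2+(1-q)·6 ⇒ q(2) = (1-q)(6) ⇒ q = 3/4
P2 indiff ⇒ p·1+(1-p)·4 = p·7+(1-p)·3 ⇒ p(-6) = (1-p)(-1) ⇒ p = 1/7

(p,q) = (1/7, 3/4)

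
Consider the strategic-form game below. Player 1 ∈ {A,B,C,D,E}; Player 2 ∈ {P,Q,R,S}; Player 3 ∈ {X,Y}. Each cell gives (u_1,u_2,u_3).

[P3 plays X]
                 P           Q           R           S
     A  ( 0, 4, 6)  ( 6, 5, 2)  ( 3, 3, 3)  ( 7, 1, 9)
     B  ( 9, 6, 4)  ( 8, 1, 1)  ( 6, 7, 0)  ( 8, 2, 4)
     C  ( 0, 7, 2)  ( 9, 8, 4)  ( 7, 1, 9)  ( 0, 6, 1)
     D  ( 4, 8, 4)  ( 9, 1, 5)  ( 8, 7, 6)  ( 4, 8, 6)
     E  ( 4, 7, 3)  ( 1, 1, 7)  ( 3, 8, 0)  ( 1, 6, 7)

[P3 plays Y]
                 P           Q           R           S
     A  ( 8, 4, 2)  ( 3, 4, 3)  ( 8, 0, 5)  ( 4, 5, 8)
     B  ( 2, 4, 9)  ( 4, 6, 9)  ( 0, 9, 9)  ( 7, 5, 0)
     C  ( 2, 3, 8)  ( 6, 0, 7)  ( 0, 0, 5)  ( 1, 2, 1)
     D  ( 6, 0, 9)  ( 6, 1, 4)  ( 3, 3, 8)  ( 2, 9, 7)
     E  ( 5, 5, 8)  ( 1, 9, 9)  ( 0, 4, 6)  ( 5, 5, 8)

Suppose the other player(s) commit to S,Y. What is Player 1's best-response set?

u_1(A vs S,Y) = 4
u_1(B vs S,Y) = 7
u_1(C vs S,Y) = 1
u_1(D vs S,Y) = 2
u_1(E vs S,Y) = 5
max payoff 7 at {B}

P1 best: {B}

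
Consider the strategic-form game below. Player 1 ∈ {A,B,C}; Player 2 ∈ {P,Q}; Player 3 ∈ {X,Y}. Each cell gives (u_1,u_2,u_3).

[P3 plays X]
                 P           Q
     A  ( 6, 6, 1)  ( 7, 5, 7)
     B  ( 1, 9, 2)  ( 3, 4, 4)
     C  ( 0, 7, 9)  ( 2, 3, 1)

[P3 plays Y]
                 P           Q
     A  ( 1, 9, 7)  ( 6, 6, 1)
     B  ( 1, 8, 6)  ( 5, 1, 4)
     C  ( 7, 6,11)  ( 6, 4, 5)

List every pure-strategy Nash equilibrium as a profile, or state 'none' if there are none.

(A,P,X): not NE [P3→Y gives 7>1]
(A,P,Y): not NE [P1→C gives 7>1]
(A,Q,X): not NE [P2→P gives 6>5]
(A,Q,Y): not NE [P2→P gives 9>6; P3→X gives 7>1]
(B,P,X): not NE [P1→A gives 6>1; P3→Y gives 6>2]
(B,P,Y): not NE [P1→C gives 7>1]
(B,Q,X): not NE [P1→A gives 7>3; P2→P gives 9>4]
(B,Q,Y): not NE [P1→C gives 6>5; P2→P gives 8>1]
(C,P,X): not NE [P1→A gives 6>0; P3→Y gives 11>9]
(C,P,Y): NE
(C,Q,X): not NE [P1→A gives 7>2; P2→P gives 7>3; P3→Y gives 5>1]
(C,Q,Y): not NE [P2→P gives 6>4]

PSNE = {(C,P,Y)}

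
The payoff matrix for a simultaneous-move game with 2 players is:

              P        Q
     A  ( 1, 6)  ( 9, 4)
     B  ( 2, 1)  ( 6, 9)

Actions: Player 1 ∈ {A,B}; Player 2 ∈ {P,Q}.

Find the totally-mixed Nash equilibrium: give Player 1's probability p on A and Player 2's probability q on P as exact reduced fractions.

(p,q) = (4/5, 3/4)

P1 indiff ⇒ q·1+(1-q)·9 = q·2+(1-q)·6 ⇒ q(-1) = (1-q)(-3) ⇒ q = 3/4
P2 indiff ⇒ p·6+(1-p)·1 = p·4+(1-p)·9 ⇒ p(2) = (1-p)(8) ⇒ p = 4/5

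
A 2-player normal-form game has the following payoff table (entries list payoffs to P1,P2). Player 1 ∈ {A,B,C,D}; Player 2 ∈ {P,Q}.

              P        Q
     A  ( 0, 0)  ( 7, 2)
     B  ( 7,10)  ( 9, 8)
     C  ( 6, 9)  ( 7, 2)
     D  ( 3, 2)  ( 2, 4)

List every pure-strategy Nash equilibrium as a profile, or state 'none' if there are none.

Nash profiles: (B,P)

(A,P): not NE [P1→B gives 7>0; P2→Q gives 2>0]
(A,Q): not NE [P1→B gives 9>7]
(B,P): NE
(B,Q): not NE [P2→P gives 10>8]
(C,P): not NE [P1→B gives 7>6]
(C,Q): not NE [P1→B gives 9>7; P2→P gives 9>2]
(D,P): not NE [P1→B gives 7>3; P2→Q gives 4>2]
(D,Q): not NE [P1→B gives 9>2]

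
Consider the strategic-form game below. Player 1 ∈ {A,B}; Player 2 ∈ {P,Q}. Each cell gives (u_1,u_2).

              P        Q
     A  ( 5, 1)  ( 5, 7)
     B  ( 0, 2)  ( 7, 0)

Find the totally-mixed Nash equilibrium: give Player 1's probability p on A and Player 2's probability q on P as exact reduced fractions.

P1 mixes 1/4 on A; P2 mixes 2/7 on P

P1 indiff ⇒ q·5+(1-q)·5 = q·0+(1-q)·7 ⇒ q(5) = (1-q)(2) ⇒ q = 2/7
P2 indiff ⇒ p·1+(1-p)·2 = p·7+(1-p)·0 ⇒ p(-6) = (1-p)(-2) ⇒ p = 1/4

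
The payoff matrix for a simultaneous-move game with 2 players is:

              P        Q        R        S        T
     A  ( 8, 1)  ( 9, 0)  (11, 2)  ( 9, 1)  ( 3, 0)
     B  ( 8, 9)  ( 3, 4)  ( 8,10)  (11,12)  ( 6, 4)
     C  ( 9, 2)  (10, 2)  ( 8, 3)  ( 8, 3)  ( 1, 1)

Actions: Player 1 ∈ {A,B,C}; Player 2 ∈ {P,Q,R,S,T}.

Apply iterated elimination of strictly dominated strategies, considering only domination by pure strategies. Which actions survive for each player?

P2 drop P (R beats it: A:2>1 B:10>9 C:3>2)
P2 drop Q (R beats it: A:2>0 B:10>4 C:3>2)
P1 drop C (A beats it: R:11>8 S:9>8 T:3>1)
P2 drop T (R beats it: A:2>0 B:10>4)
P1→{A,B} P2→{R,S}

IESDS → P1:{A,B} P2:{R,S}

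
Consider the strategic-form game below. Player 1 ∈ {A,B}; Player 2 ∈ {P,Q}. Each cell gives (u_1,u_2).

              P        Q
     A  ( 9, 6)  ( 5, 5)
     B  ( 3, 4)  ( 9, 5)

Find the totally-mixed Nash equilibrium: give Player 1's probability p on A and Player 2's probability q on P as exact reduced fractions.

(p,q) = (1/2, 2/5)

P1 indiff ⇒ q·9+(1-q)·5 = q·3+(1-q)·9 ⇒ q(6) = (1-q)(4) ⇒ q = 2/5
P2 indiff ⇒ p·6+(1-p)·4 = p·5+(1-p)·5 ⇒ p(1) = (1-p)(1) ⇒ p = 1/2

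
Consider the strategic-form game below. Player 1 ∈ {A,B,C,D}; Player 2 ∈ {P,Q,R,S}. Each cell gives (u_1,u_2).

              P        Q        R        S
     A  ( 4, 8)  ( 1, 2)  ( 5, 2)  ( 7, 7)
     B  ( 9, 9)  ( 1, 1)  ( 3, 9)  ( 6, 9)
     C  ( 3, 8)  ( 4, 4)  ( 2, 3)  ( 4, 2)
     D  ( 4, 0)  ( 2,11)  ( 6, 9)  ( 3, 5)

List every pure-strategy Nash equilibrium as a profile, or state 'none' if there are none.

(A,P): not NE [P1→B gives 9>4]
(A,Q): not NE [P1→C gives 4>1; P2→P gives 8>2]
(A,R): not NE [P1→D gives 6>5; P2→P gives 8>2]
(A,S): not NE [P2→P gives 8>7]
(B,P): NE
(B,Q): not NE [P1→C gives 4>1; P2→S gives 9>1]
(B,R): not NE [P1→D gives 6>3]
(B,S): not NE [P1→A gives 7>6]
(C,P): not NE [P1→B gives 9>3]
(C,Q): not NE [P2→P gives 8>4]
(C,R): not NE [P1→D gives 6>2; P2→P gives 8>3]
(C,S): not NE [P1→A gives 7>4; P2→P gives 8>2]
(D,P): not NE [P1→B gives 9>4; P2→Q gives 11>0]
(D,Q): not NE [P1→C gives 4>2]
(D,R): not NE [P2→Q gives 11>9]
(D,S): not NE [P1→A gives 7>3; P2→Q gives 11>5]

NE set: (B,P)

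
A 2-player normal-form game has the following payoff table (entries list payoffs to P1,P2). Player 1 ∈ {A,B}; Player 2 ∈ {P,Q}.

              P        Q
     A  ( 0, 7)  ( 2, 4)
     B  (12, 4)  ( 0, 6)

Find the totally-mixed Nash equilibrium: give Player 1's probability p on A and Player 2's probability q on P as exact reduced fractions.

P1 indiff ⇒ q·0+(1-q)·2 = q·12+(1-q)·0 ⇒ q(-12) = (1-q)(-2) ⇒ q = 1/7
P2 indiff ⇒ p·7+(1-p)·4 = p·4+(1-p)·6 ⇒ p(3) = (1-p)(2) ⇒ p = 2/5

p=2/5, q=1/7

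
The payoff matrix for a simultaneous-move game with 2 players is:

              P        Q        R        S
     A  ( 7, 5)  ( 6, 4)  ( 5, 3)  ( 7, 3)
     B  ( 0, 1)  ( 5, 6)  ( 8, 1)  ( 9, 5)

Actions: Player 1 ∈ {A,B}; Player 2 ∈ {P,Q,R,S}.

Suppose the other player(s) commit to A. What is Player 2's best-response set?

argmax u_2 = {P}

u_2(P vs A) = 5
u_2(Q vs A) = 4
u_2(R vs A) = 3
u_2(S vs A) = 3
max payoff 5 at {P}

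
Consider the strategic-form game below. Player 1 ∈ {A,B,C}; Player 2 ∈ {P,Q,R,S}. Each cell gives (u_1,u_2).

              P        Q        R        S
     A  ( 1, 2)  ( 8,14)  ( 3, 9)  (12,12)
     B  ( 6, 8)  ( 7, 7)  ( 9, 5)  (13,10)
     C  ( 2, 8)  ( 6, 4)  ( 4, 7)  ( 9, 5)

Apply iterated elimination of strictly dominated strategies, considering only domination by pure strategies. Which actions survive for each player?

P1 drop C (B beats it: P:6>2 Q:7>6 R:9>4 S:13>9)
P2 drop P (S beats it: A:12>2 B:10>8)
P2 drop R (Q beats it: A:14>9 B:7>5)
P1→{A,B} P2→{Q,S}

Remaining: P1:{A,B} P2:{Q,S}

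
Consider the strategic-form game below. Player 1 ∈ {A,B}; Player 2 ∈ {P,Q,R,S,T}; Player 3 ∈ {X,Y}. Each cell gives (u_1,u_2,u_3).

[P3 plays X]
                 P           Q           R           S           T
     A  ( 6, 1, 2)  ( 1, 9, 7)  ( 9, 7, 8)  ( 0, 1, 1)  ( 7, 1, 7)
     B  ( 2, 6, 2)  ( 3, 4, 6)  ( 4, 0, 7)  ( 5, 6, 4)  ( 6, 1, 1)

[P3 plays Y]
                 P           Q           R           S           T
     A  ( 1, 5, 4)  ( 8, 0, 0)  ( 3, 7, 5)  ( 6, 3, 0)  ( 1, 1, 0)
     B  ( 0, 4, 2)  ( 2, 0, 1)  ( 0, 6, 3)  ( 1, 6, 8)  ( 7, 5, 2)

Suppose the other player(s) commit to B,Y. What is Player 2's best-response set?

argmax u_2 = {R,S}

u_2(P vs B,Y) = 4
u_2(Q vs B,Y) = 0
u_2(R vs B,Y) = 6
u_2(S vs B,Y) = 6
u_2(T vs B,Y) = 5
max payoff 6 at {R,S}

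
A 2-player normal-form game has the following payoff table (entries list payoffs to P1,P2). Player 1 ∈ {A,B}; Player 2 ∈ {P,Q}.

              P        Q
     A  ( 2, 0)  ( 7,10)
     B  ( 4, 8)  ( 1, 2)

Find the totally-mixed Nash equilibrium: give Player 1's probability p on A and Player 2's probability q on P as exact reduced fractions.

p=3/8, q=3/4

P1 indiff ⇒ q·2+(1-q)·7 = q·4+(1-q)·1 ⇒ q(-2) = (1-q)(-6) ⇒ q = 3/4
P2 indiff ⇒ p·0+(1-p)·8 = p·10+(1-p)·2 ⇒ p(-10) = (1-p)(-6) ⇒ p = 3/8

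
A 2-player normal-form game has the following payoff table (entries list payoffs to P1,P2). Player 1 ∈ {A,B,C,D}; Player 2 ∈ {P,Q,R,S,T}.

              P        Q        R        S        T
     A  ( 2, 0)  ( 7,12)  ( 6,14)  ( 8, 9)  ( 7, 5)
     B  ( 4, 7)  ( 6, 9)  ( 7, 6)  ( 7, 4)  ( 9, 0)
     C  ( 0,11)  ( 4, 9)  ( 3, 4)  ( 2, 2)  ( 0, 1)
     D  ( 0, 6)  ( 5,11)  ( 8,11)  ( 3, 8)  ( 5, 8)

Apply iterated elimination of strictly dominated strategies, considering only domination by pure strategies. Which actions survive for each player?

P1 drop C (A beats it: P:2>0 Q:7>4 R:6>3 S:8>2 T:7>0)
P2 drop P (Q beats it: A:12>0 B:9>7 D:11>6)
P2 drop S (Q beats it: A:12>9 B:9>4 D:11>8)
P2 drop T (Q beats it: A:12>5 B:9>0 D:11>8)
P1→{A,B,D} P2→{Q,R}

IESDS → P1:{A,B,D} P2:{Q,R}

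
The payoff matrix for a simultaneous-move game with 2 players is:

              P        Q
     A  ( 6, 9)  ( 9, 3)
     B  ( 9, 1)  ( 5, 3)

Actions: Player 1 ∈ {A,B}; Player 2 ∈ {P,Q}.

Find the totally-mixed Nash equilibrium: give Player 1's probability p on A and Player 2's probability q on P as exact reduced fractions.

P1 indiff ⇒ q·6+(1-q)·9 = q·9+(1-q)·5 ⇒ q(-3) = (1-q)(-4) ⇒ q = 4/7
P2 indiff ⇒ p·9+(1-p)·1 = p·3+(1-p)·3 ⇒ p(6) = (1-p)(2) ⇒ p = 1/4

(p,q) = (1/4, 4/7)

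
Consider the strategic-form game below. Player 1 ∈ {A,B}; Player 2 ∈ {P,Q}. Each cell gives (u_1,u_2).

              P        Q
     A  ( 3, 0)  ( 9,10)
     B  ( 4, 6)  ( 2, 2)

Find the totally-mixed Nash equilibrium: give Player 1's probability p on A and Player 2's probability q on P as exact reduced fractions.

P1 indiff ⇒ q·3+(1-q)·9 = q·4+(1-q)·2 ⇒ q(-1) = (1-q)(-7) ⇒ q = 7/8
P2 indiff ⇒ p·0+(1-p)·6 = p·10+(1-p)·2 ⇒ p(-10) = (1-p)(-4) ⇒ p = 2/7

P1 mixes 2/7 on A; P2 mixes 7/8 on P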